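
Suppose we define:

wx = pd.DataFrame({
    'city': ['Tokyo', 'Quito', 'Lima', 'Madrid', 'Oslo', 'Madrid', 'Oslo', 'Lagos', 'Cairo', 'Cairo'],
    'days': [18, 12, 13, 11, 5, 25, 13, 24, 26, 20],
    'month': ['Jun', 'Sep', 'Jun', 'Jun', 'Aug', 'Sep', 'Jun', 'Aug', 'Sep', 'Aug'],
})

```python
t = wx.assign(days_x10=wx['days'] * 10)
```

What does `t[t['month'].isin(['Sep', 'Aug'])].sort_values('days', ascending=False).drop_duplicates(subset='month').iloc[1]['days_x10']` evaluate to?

240

add column days_x10 = wx['days'] * 10:
     city  days month  days_x10
0   Tokyo    18   Jun       180
1   Quito    12   Sep       120
2    Lima    13   Jun       130
3  Madrid    11   Jun       110
4    Oslo     5   Aug        50
5  Madrid    25   Sep       250
6    Oslo    13   Jun       130
7   Lagos    24   Aug       240
8   Cairo    26   Sep       260
9   Cairo    20   Aug       200
filter rows where month in ['Sep', 'Aug']:
     city  days month  days_x10
1   Quito    12   Sep       120
4    Oslo     5   Aug        50
5  Madrid    25   Sep       250
7   Lagos    24   Aug       240
8   Cairo    26   Sep       260
9   Cairo    20   Aug       200
sort by days descending:
     city  days month  days_x10
8   Cairo    26   Sep       260
5  Madrid    25   Sep       250
7   Lagos    24   Aug       240
9   Cairo    20   Aug       200
1   Quito    12   Sep       120
4    Oslo     5   Aug        50
drop duplicate month (keep=first):
    city  days month  days_x10
8  Cairo    26   Sep       260
7  Lagos    24   Aug       240
Reading off the value at position 1, column 'days_x10', we get 240.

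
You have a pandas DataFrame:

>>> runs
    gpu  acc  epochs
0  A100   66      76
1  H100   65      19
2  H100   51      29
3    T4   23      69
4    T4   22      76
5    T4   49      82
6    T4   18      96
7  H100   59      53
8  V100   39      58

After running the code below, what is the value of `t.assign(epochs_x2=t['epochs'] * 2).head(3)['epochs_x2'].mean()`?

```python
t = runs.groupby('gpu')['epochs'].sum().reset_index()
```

group by gpu, sum of epochs:
gpu
A100     76
H100    101
T4      323
V100     58
Name: epochs, dtype: int64
reset_index():
    gpu  epochs
0  A100      76
1  H100     101
2    T4     323
3  V100      58
add column epochs_x2 = t['epochs'] * 2:
    gpu  epochs  epochs_x2
0  A100      76        152
1  H100     101        202
2    T4     323        646
3  V100      58        116
take first 3 rows:
    gpu  epochs  epochs_x2
0  A100      76        152
1  H100     101        202
2    T4     323        646
Hence 333.333333333.

333.333333333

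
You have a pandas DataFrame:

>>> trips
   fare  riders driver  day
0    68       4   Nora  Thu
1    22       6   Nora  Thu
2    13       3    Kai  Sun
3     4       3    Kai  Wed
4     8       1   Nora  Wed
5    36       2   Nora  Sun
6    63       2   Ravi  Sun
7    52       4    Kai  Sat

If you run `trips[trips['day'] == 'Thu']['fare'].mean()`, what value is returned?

filter rows where day == 'Thu':
   fare  riders driver  day
0    68       4   Nora  Thu
1    22       6   Nora  Thu

45.0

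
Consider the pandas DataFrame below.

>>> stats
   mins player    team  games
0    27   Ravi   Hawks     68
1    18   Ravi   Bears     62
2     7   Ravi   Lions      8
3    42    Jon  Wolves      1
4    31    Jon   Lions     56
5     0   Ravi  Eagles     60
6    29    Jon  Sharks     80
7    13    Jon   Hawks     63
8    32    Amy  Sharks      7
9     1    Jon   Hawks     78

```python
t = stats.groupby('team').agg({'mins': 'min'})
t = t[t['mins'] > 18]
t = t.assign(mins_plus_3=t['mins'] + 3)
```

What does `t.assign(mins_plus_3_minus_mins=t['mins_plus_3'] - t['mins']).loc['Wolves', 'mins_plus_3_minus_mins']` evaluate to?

3

group by team, min of mins:
        mins
team        
Bears     18
Eagles     0
Hawks      1
Lions      7
Sharks    29
Wolves    42
filter rows where mins > 18:
        mins
team        
Sharks    29
Wolves    42
add column mins_plus_3 = t['mins'] + 3:
        mins  mins_plus_3
team                     
Sharks    29           32
Wolves    42           45
add column mins_plus_3_minus_mins = t['mins_plus_3'] - t['mins']:
        mins  mins_plus_3  mins_plus_3_minus_mins
team                                             
Sharks    29           32                       3
Wolves    42           45                       3
value at row 'Wolves', column 'mins_plus_3_minus_mins' → 3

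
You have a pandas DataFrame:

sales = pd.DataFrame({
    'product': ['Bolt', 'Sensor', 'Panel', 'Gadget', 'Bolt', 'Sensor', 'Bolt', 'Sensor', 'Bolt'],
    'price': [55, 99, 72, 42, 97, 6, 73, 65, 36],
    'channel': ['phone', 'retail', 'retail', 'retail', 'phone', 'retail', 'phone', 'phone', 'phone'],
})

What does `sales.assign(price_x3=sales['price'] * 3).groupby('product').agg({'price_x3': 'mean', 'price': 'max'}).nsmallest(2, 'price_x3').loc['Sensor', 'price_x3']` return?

170.0

add column price_x3 = sales['price'] * 3:
  product  price channel  price_x3
0    Bolt     55   phone       165
1  Sensor     99  retail       297
2   Panel     72  retail       216
3  Gadget     42  retail       126
4    Bolt     97   phone       291
5  Sensor      6  retail        18
6    Bolt     73   phone       219
7  Sensor     65   phone       195
8    Bolt     36   phone       108
group by product: mean(price_x3), max(price):
         price_x3  price
product                 
Bolt       195.75     97
Gadget     126.00     42
Panel      216.00     72
Sensor     170.00     99
take 2 rows with smallest price_x3:
         price_x3  price
product                 
Gadget      126.0     42
Sensor      170.0     99
Hence 170.0.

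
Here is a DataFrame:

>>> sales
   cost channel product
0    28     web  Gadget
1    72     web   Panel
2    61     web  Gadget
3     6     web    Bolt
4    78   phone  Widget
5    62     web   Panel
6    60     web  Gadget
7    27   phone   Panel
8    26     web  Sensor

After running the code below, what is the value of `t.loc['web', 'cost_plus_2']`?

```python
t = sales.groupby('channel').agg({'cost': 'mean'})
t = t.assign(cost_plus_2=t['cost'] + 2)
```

group by channel, mean of cost:
         cost
channel      
phone    52.5
web      45.0
add column cost_plus_2 = t['cost'] + 2:
         cost  cost_plus_2
channel                   
phone    52.5         54.5
web      45.0         47.0

47.0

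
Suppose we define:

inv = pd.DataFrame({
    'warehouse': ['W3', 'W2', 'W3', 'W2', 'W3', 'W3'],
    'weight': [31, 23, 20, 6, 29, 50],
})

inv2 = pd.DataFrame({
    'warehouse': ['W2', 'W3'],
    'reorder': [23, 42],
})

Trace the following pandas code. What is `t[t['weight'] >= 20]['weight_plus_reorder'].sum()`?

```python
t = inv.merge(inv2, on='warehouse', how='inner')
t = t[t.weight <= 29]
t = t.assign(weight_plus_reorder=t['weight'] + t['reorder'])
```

merge on 'warehouse' (how='inner') → 6 rows:
  warehouse  weight  reorder
0        W3      31       42
1        W2      23       23
2        W3      20       42
3        W2       6       23
4        W3      29       42
5        W3      50       42
filter rows where weight <= 29:
  warehouse  weight  reorder
1        W2      23       23
2        W3      20       42
3        W2       6       23
4        W3      29       42
add column weight_plus_reorder = t['weight'] + t['reorder']:
  warehouse  weight  reorder  weight_plus_reorder
1        W2      23       23                   46
2        W3      20       42                   62
3        W2       6       23                   29
4        W3      29       42                   71
filter rows where weight >= 20:
  warehouse  weight  reorder  weight_plus_reorder
1        W2      23       23                   46
2        W3      20       42                   62
4        W3      29       42                   71

179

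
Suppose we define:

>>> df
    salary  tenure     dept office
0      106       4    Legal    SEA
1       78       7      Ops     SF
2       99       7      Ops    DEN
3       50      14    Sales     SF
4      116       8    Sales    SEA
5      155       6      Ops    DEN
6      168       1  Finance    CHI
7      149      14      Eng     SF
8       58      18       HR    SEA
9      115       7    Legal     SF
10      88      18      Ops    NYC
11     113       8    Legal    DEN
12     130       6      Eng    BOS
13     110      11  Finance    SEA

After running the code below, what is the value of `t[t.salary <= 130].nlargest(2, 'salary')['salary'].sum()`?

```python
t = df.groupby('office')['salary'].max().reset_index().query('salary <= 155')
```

246

group by office, max of salary:
office
BOS    130
CHI    168
DEN    155
NYC     88
SEA    116
SF     149
Name: salary, dtype: int64
reset_index():
  office  salary
0    BOS     130
1    CHI     168
2    DEN     155
3    NYC      88
4    SEA     116
5     SF     149
filter rows where salary <= 155:
  office  salary
0    BOS     130
2    DEN     155
3    NYC      88
4    SEA     116
5     SF     149
filter rows where salary <= 130:
  office  salary
0    BOS     130
3    NYC      88
4    SEA     116
take 2 rows with largest salary:
  office  salary
0    BOS     130
4    SEA     116
The sum of column 'salary' is 246.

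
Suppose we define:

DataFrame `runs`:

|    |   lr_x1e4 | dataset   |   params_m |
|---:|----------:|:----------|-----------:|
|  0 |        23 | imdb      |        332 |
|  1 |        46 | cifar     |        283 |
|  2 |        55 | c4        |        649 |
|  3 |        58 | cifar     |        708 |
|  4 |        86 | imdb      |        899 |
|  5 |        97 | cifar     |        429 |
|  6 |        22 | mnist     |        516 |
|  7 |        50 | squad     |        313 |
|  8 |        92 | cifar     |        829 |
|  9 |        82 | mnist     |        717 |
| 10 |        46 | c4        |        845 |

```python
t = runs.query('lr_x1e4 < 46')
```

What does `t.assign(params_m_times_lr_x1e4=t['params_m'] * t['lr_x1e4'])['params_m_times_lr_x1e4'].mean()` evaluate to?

filter rows where lr_x1e4 < 46:
   lr_x1e4 dataset  params_m
0       23    imdb       332
6       22   mnist       516
add column params_m_times_lr_x1e4 = t['params_m'] * t['lr_x1e4']:
   lr_x1e4 dataset  params_m  params_m_times_lr_x1e4
0       23    imdb       332                    7636
6       22   mnist       516                   11352
Hence 9494.0.

9494.0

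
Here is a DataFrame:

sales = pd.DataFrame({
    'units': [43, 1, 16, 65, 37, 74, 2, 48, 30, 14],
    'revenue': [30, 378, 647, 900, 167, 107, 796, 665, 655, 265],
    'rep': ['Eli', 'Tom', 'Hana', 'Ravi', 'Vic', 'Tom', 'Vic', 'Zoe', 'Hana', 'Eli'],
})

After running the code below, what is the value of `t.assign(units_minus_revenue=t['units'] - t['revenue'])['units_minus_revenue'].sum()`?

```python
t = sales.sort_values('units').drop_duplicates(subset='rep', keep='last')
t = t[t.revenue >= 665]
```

sort by units:
   units  revenue   rep
1      1      378   Tom
6      2      796   Vic
9     14      265   Eli
2     16      647  Hana
8     30      655  Hana
4     37      167   Vic
0     43       30   Eli
7     48      665   Zoe
3     65      900  Ravi
5     74      107   Tom
drop duplicate rep (keep=last):
   units  revenue   rep
8     30      655  Hana
4     37      167   Vic
0     43       30   Eli
7     48      665   Zoe
3     65      900  Ravi
5     74      107   Tom
filter rows where revenue >= 665:
   units  revenue   rep
7     48      665   Zoe
3     65      900  Ravi
add column units_minus_revenue = t['units'] - t['revenue']:
   units  revenue   rep  units_minus_revenue
7     48      665   Zoe                 -617
3     65      900  Ravi                 -835

-1452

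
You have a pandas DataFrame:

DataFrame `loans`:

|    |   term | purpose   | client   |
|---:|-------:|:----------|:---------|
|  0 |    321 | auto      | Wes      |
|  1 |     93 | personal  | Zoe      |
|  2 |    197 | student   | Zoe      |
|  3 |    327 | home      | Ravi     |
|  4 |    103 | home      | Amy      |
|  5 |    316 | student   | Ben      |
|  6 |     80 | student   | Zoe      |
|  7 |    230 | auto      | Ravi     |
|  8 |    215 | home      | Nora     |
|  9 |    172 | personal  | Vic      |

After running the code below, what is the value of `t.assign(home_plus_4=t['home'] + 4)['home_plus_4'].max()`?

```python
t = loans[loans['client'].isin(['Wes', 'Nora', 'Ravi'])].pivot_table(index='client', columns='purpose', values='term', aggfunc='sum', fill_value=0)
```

331

filter rows where client in ['Wes', 'Nora', 'Ravi']:
   term purpose client
0   321    auto    Wes
3   327    home   Ravi
7   230    auto   Ravi
8   215    home   Nora
pivot: rows=client, cols=purpose, sum(term):
purpose  auto  home
client             
Nora        0   215
Ravi      230   327
Wes       321     0
add column home_plus_4 = t['home'] + 4:
purpose  auto  home  home_plus_4
client                          
Nora        0   215          219
Ravi      230   327          331
Wes       321     0            4
The max of column 'home_plus_4' is 331.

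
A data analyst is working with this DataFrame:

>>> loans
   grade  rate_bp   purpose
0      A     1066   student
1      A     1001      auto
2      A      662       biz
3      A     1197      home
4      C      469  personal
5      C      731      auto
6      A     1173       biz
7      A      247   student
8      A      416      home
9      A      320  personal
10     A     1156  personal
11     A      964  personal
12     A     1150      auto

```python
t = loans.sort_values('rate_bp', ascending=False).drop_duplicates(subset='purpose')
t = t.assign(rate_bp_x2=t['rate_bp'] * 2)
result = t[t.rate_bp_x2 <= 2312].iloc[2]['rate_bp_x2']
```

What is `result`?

sort by rate_bp descending:
   grade  rate_bp   purpose
3      A     1197      home
6      A     1173       biz
10     A     1156  personal
12     A     1150      auto
0      A     1066   student
1      A     1001      auto
11     A      964  personal
5      C      731      auto
2      A      662       biz
4      C      469  personal
8      A      416      home
9      A      320  personal
7      A      247   student
drop duplicate purpose (keep=first):
   grade  rate_bp   purpose
3      A     1197      home
6      A     1173       biz
10     A     1156  personal
12     A     1150      auto
0      A     1066   student
add column rate_bp_x2 = t['rate_bp'] * 2:
   grade  rate_bp   purpose  rate_bp_x2
3      A     1197      home        2394
6      A     1173       biz        2346
10     A     1156  personal        2312
12     A     1150      auto        2300
0      A     1066   student        2132
filter rows where rate_bp_x2 <= 2312:
   grade  rate_bp   purpose  rate_bp_x2
10     A     1156  personal        2312
12     A     1150      auto        2300
0      A     1066   student        2132
Reading off the value at position 2, column 'rate_bp_x2', we get 2132.

2132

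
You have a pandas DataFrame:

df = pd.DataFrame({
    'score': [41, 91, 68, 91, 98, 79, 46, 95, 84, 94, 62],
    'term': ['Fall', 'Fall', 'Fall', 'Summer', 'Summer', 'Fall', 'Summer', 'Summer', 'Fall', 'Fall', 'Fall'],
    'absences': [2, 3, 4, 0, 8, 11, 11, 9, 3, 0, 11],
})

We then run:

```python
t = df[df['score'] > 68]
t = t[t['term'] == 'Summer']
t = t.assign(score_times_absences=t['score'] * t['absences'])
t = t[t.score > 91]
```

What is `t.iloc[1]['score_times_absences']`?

855

filter rows where score > 68:
   score    term  absences
1     91    Fall         3
3     91  Summer         0
4     98  Summer         8
5     79    Fall        11
7     95  Summer         9
8     84    Fall         3
9     94    Fall         0
filter rows where term == 'Summer':
   score    term  absences
3     91  Summer         0
4     98  Summer         8
7     95  Summer         9
add column score_times_absences = t['score'] * t['absences']:
   score    term  absences  score_times_absences
3     91  Summer         0                     0
4     98  Summer         8                   784
7     95  Summer         9                   855
filter rows where score > 91:
   score    term  absences  score_times_absences
4     98  Summer         8                   784
7     95  Summer         9                   855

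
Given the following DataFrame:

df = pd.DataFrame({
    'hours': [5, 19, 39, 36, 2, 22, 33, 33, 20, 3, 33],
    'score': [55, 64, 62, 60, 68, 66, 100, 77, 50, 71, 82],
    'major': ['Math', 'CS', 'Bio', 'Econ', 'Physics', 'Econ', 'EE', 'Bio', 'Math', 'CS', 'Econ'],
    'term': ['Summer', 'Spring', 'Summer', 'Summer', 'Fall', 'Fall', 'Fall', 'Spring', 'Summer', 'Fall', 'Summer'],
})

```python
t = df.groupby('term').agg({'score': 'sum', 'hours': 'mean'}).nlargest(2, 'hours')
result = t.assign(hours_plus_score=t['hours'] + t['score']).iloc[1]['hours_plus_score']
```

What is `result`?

group by term: sum(score), mean(hours):
        score  hours
term                
Fall      305   15.0
Spring    141   26.0
Summer    309   26.6
take 2 rows with largest hours:
        score  hours
term                
Summer    309   26.6
Spring    141   26.0
add column hours_plus_score = t['hours'] + t['score']:
        score  hours  hours_plus_score
term                                  
Summer    309   26.6             335.6
Spring    141   26.0             167.0
Then the value at position 1, column 'hours_plus_score': 167.0

167.0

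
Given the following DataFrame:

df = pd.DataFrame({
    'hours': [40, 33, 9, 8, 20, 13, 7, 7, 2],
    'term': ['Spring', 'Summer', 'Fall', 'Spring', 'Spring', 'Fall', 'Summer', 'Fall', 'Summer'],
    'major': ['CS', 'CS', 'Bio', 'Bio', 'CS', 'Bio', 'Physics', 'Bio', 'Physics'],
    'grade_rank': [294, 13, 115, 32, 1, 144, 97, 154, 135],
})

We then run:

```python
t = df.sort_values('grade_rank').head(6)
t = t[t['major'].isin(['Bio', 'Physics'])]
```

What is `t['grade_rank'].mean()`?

94.75

sort by grade_rank:
   hours    term    major  grade_rank
4     20  Spring       CS           1
1     33  Summer       CS          13
3      8  Spring      Bio          32
6      7  Summer  Physics          97
2      9    Fall      Bio         115
8      2  Summer  Physics         135
5     13    Fall      Bio         144
7      7    Fall      Bio         154
0     40  Spring       CS         294
take first 6 rows:
   hours    term    major  grade_rank
4     20  Spring       CS           1
1     33  Summer       CS          13
3      8  Spring      Bio          32
6      7  Summer  Physics          97
2      9    Fall      Bio         115
8      2  Summer  Physics         135
filter rows where major in ['Bio', 'Physics']:
   hours    term    major  grade_rank
3      8  Spring      Bio          32
6      7  Summer  Physics          97
2      9    Fall      Bio         115
8      2  Summer  Physics         135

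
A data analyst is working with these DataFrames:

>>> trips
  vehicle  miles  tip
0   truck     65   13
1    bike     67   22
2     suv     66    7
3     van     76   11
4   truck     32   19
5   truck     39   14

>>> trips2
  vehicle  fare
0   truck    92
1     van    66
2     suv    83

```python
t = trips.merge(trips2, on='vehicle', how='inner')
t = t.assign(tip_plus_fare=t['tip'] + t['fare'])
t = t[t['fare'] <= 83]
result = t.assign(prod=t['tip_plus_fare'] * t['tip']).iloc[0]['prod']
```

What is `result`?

630

merge on 'vehicle' (how='inner') → 5 rows:
  vehicle  miles  tip  fare
0   truck     65   13    92
1     suv     66    7    83
2     van     76   11    66
3   truck     32   19    92
4   truck     39   14    92
add column tip_plus_fare = t['tip'] + t['fare']:
  vehicle  miles  tip  fare  tip_plus_fare
0   truck     65   13    92            105
1     suv     66    7    83             90
2     van     76   11    66             77
3   truck     32   19    92            111
4   truck     39   14    92            106
filter rows where fare <= 83:
  vehicle  miles  tip  fare  tip_plus_fare
1     suv     66    7    83             90
2     van     76   11    66             77
add column prod = t['tip_plus_fare'] * t['tip']:
  vehicle  miles  tip  fare  tip_plus_fare  prod
1     suv     66    7    83             90   630
2     van     76   11    66             77   847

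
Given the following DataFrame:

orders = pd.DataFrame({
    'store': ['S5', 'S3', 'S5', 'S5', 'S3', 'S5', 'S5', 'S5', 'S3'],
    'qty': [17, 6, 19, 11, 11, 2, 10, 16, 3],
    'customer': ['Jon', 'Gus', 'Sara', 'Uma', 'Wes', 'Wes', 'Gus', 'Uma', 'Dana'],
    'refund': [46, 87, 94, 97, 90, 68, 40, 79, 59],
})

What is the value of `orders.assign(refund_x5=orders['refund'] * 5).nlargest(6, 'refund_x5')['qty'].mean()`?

add column refund_x5 = orders['refund'] * 5:
  store  qty customer  refund  refund_x5
0    S5   17      Jon      46        230
1    S3    6      Gus      87        435
2    S5   19     Sara      94        470
3    S5   11      Uma      97        485
4    S3   11      Wes      90        450
5    S5    2      Wes      68        340
6    S5   10      Gus      40        200
7    S5   16      Uma      79        395
8    S3    3     Dana      59        295
take 6 rows with largest refund_x5:
  store  qty customer  refund  refund_x5
3    S5   11      Uma      97        485
2    S5   19     Sara      94        470
4    S3   11      Wes      90        450
1    S3    6      Gus      87        435
7    S5   16      Uma      79        395
5    S5    2      Wes      68        340
Taking the mean of column 'qty' gives 10.8333333333.

10.8333333333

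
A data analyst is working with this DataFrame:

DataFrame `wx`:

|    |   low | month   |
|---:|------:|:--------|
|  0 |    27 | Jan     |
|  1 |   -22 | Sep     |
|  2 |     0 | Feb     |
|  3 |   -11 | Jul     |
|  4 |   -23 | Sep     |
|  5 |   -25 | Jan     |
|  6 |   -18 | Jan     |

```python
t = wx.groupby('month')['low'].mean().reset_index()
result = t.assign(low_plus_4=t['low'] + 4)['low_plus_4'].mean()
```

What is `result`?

group by month, mean of low:
month
Feb     0.000000
Jan    -5.333333
Jul   -11.000000
Sep   -22.500000
Name: low, dtype: float64
reset_index():
  month        low
0   Feb   0.000000
1   Jan  -5.333333
2   Jul -11.000000
3   Sep -22.500000
add column low_plus_4 = t['low'] + 4:
  month        low  low_plus_4
0   Feb   0.000000    4.000000
1   Jan  -5.333333   -1.333333
2   Jul -11.000000   -7.000000
3   Sep -22.500000  -18.500000
Reading off the mean of column 'low_plus_4', we get -5.70833333333.

-5.70833333333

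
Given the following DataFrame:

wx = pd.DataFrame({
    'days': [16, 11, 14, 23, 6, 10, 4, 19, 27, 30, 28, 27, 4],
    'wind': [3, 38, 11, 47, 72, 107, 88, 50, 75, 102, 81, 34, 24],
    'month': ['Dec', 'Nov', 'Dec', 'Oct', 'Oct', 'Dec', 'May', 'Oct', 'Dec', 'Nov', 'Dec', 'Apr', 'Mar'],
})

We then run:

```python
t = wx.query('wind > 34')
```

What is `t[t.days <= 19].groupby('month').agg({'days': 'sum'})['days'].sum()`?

filter rows where wind > 34:
    days  wind month
1     11    38   Nov
3     23    47   Oct
4      6    72   Oct
5     10   107   Dec
6      4    88   May
7     19    50   Oct
8     27    75   Dec
9     30   102   Nov
10    28    81   Dec
filter rows where days <= 19:
   days  wind month
1    11    38   Nov
4     6    72   Oct
5    10   107   Dec
6     4    88   May
7    19    50   Oct
group by month, sum of days:
       days
month      
Dec      10
May       4
Nov      11
Oct      25

50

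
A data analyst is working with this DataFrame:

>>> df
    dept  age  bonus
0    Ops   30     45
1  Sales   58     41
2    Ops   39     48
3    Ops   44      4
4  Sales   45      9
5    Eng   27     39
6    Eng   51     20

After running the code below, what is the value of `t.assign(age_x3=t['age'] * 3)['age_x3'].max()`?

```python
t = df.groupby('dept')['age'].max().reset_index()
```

174

group by dept, max of age:
dept
Eng      51
Ops      44
Sales    58
Name: age, dtype: int64
reset_index():
    dept  age
0    Eng   51
1    Ops   44
2  Sales   58
add column age_x3 = t['age'] * 3:
    dept  age  age_x3
0    Eng   51     153
1    Ops   44     132
2  Sales   58     174
Reading off the max of column 'age_x3', we get 174.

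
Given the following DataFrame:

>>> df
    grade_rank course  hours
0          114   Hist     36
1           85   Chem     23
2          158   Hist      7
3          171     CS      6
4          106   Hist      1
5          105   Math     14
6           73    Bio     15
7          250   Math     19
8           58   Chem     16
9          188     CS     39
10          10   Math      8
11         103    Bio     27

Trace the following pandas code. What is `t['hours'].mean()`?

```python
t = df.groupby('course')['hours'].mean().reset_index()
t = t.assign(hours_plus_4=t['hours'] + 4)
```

18.2666666667

group by course, mean of hours:
course
Bio     21.000000
CS      22.500000
Chem    19.500000
Hist    14.666667
Math    13.666667
Name: hours, dtype: float64
reset_index():
  course      hours
0    Bio  21.000000
1     CS  22.500000
2   Chem  19.500000
3   Hist  14.666667
4   Math  13.666667
add column hours_plus_4 = t['hours'] + 4:
  course      hours  hours_plus_4
0    Bio  21.000000     25.000000
1     CS  22.500000     26.500000
2   Chem  19.500000     23.500000
3   Hist  14.666667     18.666667
4   Math  13.666667     17.666667
mean of column 'hours' → 18.2666666667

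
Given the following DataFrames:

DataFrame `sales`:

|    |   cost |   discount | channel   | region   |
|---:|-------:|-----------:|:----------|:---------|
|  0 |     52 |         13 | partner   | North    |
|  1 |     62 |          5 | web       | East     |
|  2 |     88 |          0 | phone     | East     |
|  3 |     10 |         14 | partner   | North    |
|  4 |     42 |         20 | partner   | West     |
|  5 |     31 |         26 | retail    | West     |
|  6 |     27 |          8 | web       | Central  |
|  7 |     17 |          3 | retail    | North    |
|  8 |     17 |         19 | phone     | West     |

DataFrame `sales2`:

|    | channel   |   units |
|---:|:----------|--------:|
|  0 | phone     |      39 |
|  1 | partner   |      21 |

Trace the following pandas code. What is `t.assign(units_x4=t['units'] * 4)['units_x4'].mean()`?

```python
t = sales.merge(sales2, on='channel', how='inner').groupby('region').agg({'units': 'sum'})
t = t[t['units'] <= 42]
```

162.0

merge on 'channel' (how='inner') → 5 rows:
   cost  discount  channel region  units
0    52        13  partner  North     21
1    88         0    phone   East     39
2    10        14  partner  North     21
3    42        20  partner   West     21
4    17        19    phone   West     39
group by region, sum of units:
        units
region       
East       39
North      42
West       60
filter rows where units <= 42:
        units
region       
East       39
North      42
add column units_x4 = t['units'] * 4:
        units  units_x4
region                 
East       39       156
North      42       168
Then the mean of column 'units_x4': 162.0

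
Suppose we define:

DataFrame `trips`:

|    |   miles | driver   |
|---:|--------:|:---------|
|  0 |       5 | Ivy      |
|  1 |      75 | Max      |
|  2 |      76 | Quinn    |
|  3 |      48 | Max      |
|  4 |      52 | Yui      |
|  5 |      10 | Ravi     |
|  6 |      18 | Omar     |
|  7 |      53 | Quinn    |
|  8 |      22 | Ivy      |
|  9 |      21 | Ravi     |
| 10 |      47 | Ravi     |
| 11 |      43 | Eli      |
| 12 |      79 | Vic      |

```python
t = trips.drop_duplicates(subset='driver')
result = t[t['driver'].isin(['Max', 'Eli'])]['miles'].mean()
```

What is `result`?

59.0

drop duplicate driver (keep=first):
    miles driver
0       5    Ivy
1      75    Max
2      76  Quinn
4      52    Yui
5      10   Ravi
6      18   Omar
11     43    Eli
12     79    Vic
filter rows where driver in ['Max', 'Eli']:
    miles driver
1      75    Max
11     43    Eli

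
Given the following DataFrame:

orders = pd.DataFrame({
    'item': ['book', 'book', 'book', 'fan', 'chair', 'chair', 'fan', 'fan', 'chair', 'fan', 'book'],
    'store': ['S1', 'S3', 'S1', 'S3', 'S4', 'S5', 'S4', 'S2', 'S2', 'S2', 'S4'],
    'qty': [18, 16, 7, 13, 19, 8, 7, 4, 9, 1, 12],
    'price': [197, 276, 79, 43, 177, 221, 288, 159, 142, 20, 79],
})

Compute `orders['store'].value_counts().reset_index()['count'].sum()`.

11

value_counts of store:
store
S4    3
S2    3
S1    2
S3    2
S5    1
Name: count, dtype: int64
reset_index():
  store  count
0    S4      3
1    S2      3
2    S1      2
3    S3      2
4    S5      1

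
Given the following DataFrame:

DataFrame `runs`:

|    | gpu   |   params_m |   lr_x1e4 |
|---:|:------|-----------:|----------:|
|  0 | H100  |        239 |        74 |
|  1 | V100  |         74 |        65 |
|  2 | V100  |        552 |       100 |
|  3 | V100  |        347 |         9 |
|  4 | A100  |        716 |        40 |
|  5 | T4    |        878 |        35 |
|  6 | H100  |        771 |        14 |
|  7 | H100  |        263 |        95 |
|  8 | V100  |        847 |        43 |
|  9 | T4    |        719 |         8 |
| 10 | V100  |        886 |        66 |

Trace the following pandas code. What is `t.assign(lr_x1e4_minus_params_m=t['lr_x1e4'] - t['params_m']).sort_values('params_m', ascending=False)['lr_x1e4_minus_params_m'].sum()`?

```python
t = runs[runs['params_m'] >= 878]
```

-1663

filter rows where params_m >= 878:
     gpu  params_m  lr_x1e4
5     T4       878       35
10  V100       886       66
add column lr_x1e4_minus_params_m = t['lr_x1e4'] - t['params_m']:
     gpu  params_m  lr_x1e4  lr_x1e4_minus_params_m
5     T4       878       35                    -843
10  V100       886       66                    -820
sort by params_m descending:
     gpu  params_m  lr_x1e4  lr_x1e4_minus_params_m
10  V100       886       66                    -820
5     T4       878       35                    -843
The sum of column 'lr_x1e4_minus_params_m' is -1663.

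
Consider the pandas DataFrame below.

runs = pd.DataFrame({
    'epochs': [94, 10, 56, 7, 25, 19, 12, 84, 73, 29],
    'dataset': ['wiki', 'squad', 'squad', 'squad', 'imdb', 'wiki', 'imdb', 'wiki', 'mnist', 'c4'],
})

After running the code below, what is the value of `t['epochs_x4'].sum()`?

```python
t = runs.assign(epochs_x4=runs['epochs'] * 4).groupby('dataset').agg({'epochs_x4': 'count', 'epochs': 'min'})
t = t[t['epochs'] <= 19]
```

8

add column epochs_x4 = runs['epochs'] * 4:
   epochs dataset  epochs_x4
0      94    wiki        376
1      10   squad         40
2      56   squad        224
3       7   squad         28
4      25    imdb        100
5      19    wiki         76
6      12    imdb         48
7      84    wiki        336
8      73   mnist        292
9      29      c4        116
group by dataset: count(epochs_x4), min(epochs):
         epochs_x4  epochs
dataset                   
c4               1      29
imdb             2      12
mnist            1      73
squad            3       7
wiki             3      19
filter rows where epochs <= 19:
         epochs_x4  epochs
dataset                   
imdb             2      12
squad            3       7
wiki             3      19
So sum() = 8.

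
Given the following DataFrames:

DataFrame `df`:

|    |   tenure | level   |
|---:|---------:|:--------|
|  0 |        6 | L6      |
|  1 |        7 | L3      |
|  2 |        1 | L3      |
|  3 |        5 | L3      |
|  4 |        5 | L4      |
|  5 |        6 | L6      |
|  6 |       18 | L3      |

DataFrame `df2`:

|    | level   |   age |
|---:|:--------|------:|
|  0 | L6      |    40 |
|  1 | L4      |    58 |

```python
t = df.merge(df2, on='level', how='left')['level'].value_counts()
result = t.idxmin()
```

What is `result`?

merge on 'level' (how='left') → 7 rows:
   tenure level   age
0       6    L6  40.0
1       7    L3   NaN
2       1    L3   NaN
3       5    L3   NaN
4       5    L4  58.0
5       6    L6  40.0
6      18    L3   NaN
value_counts of level:
level
L3    4
L6    2
L4    1
Name: count, dtype: int64
So idxmin() = L4.

L4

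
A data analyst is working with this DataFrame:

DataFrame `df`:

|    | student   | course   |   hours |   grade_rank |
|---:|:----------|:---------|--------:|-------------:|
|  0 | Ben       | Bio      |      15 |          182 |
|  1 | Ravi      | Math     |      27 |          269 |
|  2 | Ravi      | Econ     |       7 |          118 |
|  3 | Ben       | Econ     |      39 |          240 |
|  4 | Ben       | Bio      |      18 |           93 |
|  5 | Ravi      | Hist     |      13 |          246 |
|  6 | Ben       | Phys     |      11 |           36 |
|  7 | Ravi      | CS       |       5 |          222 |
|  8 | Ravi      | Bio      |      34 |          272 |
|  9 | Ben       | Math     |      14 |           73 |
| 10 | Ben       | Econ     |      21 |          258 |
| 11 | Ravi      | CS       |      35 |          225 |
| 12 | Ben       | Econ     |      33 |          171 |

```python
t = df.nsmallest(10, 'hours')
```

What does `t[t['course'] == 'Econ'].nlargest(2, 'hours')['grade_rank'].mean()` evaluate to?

214.5

take 10 rows with smallest hours:
   student course  hours  grade_rank
7     Ravi     CS      5         222
2     Ravi   Econ      7         118
6      Ben   Phys     11          36
5     Ravi   Hist     13         246
9      Ben   Math     14          73
0      Ben    Bio     15         182
4      Ben    Bio     18          93
10     Ben   Econ     21         258
1     Ravi   Math     27         269
12     Ben   Econ     33         171
filter rows where course == 'Econ':
   student course  hours  grade_rank
2     Ravi   Econ      7         118
10     Ben   Econ     21         258
12     Ben   Econ     33         171
take 2 rows with largest hours:
   student course  hours  grade_rank
12     Ben   Econ     33         171
10     Ben   Econ     21         258
Finally, mean of column 'grade_rank' = 214.5.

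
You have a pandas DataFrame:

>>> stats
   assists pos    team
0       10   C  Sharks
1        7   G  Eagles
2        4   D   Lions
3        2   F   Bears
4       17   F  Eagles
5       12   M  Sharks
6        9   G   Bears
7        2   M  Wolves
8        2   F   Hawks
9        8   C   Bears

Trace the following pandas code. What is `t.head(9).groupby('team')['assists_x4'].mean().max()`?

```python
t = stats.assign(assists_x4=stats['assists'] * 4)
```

add column assists_x4 = stats['assists'] * 4:
   assists pos    team  assists_x4
0       10   C  Sharks          40
1        7   G  Eagles          28
2        4   D   Lions          16
3        2   F   Bears           8
4       17   F  Eagles          68
5       12   M  Sharks          48
6        9   G   Bears          36
7        2   M  Wolves           8
8        2   F   Hawks           8
9        8   C   Bears          32
take first 9 rows:
   assists pos    team  assists_x4
0       10   C  Sharks          40
1        7   G  Eagles          28
2        4   D   Lions          16
3        2   F   Bears           8
4       17   F  Eagles          68
5       12   M  Sharks          48
6        9   G   Bears          36
7        2   M  Wolves           8
8        2   F   Hawks           8
group by team, mean of assists_x4:
team
Bears     22.0
Eagles    48.0
Hawks      8.0
Lions     16.0
Sharks    44.0
Wolves     8.0
Name: assists_x4, dtype: float64
Hence 48.0.

48.0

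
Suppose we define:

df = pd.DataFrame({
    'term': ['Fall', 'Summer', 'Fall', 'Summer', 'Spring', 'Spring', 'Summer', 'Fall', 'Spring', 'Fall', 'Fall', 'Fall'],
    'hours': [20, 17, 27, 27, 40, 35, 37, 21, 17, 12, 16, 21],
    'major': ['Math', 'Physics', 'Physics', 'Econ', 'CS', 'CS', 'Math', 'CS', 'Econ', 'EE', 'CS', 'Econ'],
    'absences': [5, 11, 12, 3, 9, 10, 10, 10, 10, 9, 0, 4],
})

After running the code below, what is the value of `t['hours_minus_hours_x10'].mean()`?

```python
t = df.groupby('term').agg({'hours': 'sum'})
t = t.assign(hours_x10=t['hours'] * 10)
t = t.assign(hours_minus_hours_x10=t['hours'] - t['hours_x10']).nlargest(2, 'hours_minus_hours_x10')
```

-778.5

group by term, sum of hours:
        hours
term         
Fall      117
Spring     92
Summer     81
add column hours_x10 = t['hours'] * 10:
        hours  hours_x10
term                    
Fall      117       1170
Spring     92        920
Summer     81        810
add column hours_minus_hours_x10 = t['hours'] - t['hours_x10']:
        hours  hours_x10  hours_minus_hours_x10
term                                           
Fall      117       1170                  -1053
Spring     92        920                   -828
Summer     81        810                   -729
take 2 rows with largest hours_minus_hours_x10:
        hours  hours_x10  hours_minus_hours_x10
term                                           
Summer     81        810                   -729
Spring     92        920                   -828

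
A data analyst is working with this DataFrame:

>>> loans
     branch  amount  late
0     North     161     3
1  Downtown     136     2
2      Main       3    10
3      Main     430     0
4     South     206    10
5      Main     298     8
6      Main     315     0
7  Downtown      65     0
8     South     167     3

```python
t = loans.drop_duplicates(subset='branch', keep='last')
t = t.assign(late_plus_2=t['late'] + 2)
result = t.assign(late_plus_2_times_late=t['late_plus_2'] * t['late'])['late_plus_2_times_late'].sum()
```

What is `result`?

30

drop duplicate branch (keep=last):
     branch  amount  late
0     North     161     3
6      Main     315     0
7  Downtown      65     0
8     South     167     3
add column late_plus_2 = t['late'] + 2:
     branch  amount  late  late_plus_2
0     North     161     3            5
6      Main     315     0            2
7  Downtown      65     0            2
8     South     167     3            5
add column late_plus_2_times_late = t['late_plus_2'] * t['late']:
     branch  amount  late  late_plus_2  late_plus_2_times_late
0     North     161     3            5                      15
6      Main     315     0            2                       0
7  Downtown      65     0            2                       0
8     South     167     3            5                      15
Then the sum of column 'late_plus_2_times_late': 30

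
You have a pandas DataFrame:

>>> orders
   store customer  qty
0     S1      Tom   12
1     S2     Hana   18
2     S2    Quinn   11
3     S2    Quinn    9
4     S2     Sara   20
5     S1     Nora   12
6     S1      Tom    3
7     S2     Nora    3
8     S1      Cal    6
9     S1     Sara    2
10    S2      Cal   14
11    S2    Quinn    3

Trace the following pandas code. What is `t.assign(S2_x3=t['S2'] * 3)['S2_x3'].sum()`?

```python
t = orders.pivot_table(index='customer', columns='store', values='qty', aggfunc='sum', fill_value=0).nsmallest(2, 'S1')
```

123

pivot: rows=customer, cols=store, sum(qty):
store     S1  S2
customer        
Cal        6  14
Hana       0  18
Nora      12   3
Quinn      0  23
Sara       2  20
Tom       15   0
take 2 rows with smallest S1:
store     S1  S2
customer        
Hana       0  18
Quinn      0  23
add column S2_x3 = t['S2'] * 3:
store     S1  S2  S2_x3
customer               
Hana       0  18     54
Quinn      0  23     69
sum of column 'S2_x3' → 123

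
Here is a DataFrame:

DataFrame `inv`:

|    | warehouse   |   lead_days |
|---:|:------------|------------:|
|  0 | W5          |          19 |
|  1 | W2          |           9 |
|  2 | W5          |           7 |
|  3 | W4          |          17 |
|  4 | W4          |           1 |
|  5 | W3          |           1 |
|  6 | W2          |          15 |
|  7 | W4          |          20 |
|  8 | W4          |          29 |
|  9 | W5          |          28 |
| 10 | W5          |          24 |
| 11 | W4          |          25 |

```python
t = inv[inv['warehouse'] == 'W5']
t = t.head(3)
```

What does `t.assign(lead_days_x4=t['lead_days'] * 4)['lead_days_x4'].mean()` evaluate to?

filter rows where warehouse == 'W5':
   warehouse  lead_days
0         W5         19
2         W5          7
9         W5         28
10        W5         24
take first 3 rows:
  warehouse  lead_days
0        W5         19
2        W5          7
9        W5         28
add column lead_days_x4 = t['lead_days'] * 4:
  warehouse  lead_days  lead_days_x4
0        W5         19            76
2        W5          7            28
9        W5         28           112
Then the mean of column 'lead_days_x4': 72.0

72.0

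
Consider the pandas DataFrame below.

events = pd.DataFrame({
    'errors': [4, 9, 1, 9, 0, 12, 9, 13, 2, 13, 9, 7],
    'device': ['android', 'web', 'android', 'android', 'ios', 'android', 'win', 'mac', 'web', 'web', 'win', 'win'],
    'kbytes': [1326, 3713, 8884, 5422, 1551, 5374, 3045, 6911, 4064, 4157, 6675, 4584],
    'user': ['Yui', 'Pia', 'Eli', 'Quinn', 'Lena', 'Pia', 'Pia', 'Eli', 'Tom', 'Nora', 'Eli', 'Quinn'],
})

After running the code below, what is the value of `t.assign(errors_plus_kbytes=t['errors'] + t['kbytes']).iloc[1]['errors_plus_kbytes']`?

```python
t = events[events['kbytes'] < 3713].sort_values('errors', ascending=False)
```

filter rows where kbytes < 3713:
   errors   device  kbytes  user
0       4  android    1326   Yui
4       0      ios    1551  Lena
6       9      win    3045   Pia
sort by errors descending:
   errors   device  kbytes  user
6       9      win    3045   Pia
0       4  android    1326   Yui
4       0      ios    1551  Lena
add column errors_plus_kbytes = t['errors'] + t['kbytes']:
   errors   device  kbytes  user  errors_plus_kbytes
6       9      win    3045   Pia                3054
0       4  android    1326   Yui                1330
4       0      ios    1551  Lena                1551
The value at position 1, column 'errors_plus_kbytes' is 1330.

1330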